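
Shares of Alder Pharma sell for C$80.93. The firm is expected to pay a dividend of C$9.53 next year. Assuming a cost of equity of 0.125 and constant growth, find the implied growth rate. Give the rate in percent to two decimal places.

From P₀ = D₁/(r − g), the implied growth is g = r − D₁/P₀.
g = 0.125 − 9.53/80.93 = 0.125 − 0.11776 = 0.00724

0.72%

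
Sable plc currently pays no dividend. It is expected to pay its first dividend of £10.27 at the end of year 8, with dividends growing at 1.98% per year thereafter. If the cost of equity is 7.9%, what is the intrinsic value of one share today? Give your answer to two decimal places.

Deferred-dividend DDM. At t=7 the remaining stream is a growing perpetuity with first payment D_8 = 10.27.
V_7 = D_8/(r−g) = 10.27/(0.079−0.0198) = 173.4797
P₀ = V_7/(1+r)^7 = 173.4797/(1+0.079)^7 = 101.8823

£101.88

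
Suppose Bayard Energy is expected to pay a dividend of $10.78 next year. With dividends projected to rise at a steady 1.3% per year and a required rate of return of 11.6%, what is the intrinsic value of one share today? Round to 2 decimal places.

Gordon growth model: P₀ = D₁/(r − g), with D₁ = 10.78 given directly.
P₀ = 10.7800 / (0.116 − 0.013) = 10.7800 / 0.103 = 104.6602

$104.66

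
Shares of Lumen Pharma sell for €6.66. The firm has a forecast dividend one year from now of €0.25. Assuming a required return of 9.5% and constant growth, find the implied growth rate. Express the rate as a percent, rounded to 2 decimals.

5.75%

From P₀ = D₁/(r − g), the implied growth is g = r − D₁/P₀.
g = 0.095 − 0.25/6.66 = 0.095 − 0.03754 = 0.05746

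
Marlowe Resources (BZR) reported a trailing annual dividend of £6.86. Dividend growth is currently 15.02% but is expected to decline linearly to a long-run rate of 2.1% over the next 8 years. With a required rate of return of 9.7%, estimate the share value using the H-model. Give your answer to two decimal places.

£138.81

H-model: P₀ = D₀[(1+g_L) + H(g_S−g_L)]/(r−g_L), with H = 8/2 = 4.
P₀ = 6.86 × [(1+0.021) + 4×(0.1502−0.021)] / (0.097−0.021)
   = 6.86 × 1.5378 / 0.076 = 138.8067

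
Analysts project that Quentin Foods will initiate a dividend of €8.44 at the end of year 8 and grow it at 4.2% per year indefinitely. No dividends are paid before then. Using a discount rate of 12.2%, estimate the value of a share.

Deferred-dividend DDM. At t=7 the remaining stream is a growing perpetuity with first payment D_8 = 8.44.
V_7 = D_8/(r−g) = 8.44/(0.122−0.042) = 105.5000
P₀ = V_7/(1+r)^7 = 105.5000/(1+0.122)^7 = 47.1305

€47.13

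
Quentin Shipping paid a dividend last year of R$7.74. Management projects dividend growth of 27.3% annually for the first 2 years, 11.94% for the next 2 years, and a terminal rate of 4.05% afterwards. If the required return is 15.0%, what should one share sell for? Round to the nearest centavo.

Three-stage DDM. Project D₁…D_4; terminal Gordon value at t=4 with g = 0.0405; discount at r = 0.15.
D_1 = 9.8530
D_2 = 12.5429
D_3 = 14.0405
D_4 = 15.7170
TV_4 = 16.3535/(0.15−0.0405) = 149.3469
P₀ = Σ Dₜ/(1+r)ᵗ + TV_4/(1+r)^4 = 121.6598

R$121.66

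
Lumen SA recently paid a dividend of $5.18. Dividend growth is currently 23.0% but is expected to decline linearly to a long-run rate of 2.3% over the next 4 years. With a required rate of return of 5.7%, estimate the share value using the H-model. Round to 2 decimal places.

H-model: P₀ = D₀[(1+g_L) + H(g_S−g_L)]/(r−g_L), with H = 4/2 = 2.
P₀ = 5.18 × [(1+0.023) + 2×(0.23−0.023)] / (0.057−0.023)
   = 5.18 × 1.4370 / 0.034 = 218.9312

$218.93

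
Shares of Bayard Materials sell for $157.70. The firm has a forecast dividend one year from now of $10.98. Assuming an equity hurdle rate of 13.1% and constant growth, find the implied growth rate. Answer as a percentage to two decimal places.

6.14%

From P₀ = D₁/(r − g), the implied growth is g = r − D₁/P₀.
g = 0.131 − 10.98/157.70 = 0.131 − 0.06963 = 0.06137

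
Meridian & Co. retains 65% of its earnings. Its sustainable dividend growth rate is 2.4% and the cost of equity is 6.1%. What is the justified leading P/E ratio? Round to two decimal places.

Payout ratio b = 1 − 0.65 = 0.35.
Justified leading P/E = b/(r−g) = 0.35/(0.061−0.024) = 9.4595

9.46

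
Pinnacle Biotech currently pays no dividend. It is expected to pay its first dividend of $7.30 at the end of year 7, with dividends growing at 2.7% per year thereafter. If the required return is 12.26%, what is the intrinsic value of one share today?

Deferred-dividend DDM. At t=6 the remaining stream is a growing perpetuity with first payment D_7 = 7.30.
V_6 = D_7/(r−g) = 7.30/(0.1226−0.027) = 76.3598
P₀ = V_6/(1+r)^6 = 76.3598/(1+0.1226)^6 = 38.1518

$38.15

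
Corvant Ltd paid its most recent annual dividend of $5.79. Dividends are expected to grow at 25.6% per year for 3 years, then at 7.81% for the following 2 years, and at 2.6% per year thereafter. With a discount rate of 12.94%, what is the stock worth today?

$108.43

Three-stage DDM. Project D₁…D_5; terminal Gordon value at t=5 with g = 0.026; discount at r = 0.1294.
D_1 = 7.2722
D_2 = 9.1339
D_3 = 11.4722
D_4 = 12.3682
D_5 = 13.3342
TV_5 = 13.6808/(0.1294−0.026) = 132.3099
P₀ = Σ Dₜ/(1+r)ᵗ + TV_5/(1+r)^5 = 108.4251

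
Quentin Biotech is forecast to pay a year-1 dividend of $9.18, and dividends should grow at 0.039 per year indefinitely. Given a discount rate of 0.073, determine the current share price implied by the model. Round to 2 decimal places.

Gordon growth model: P₀ = D₁/(r − g), with D₁ = 9.18 given directly.
P₀ = 9.1800 / (0.073 − 0.039) = 9.1800 / 0.034 = 270.0000

$270.00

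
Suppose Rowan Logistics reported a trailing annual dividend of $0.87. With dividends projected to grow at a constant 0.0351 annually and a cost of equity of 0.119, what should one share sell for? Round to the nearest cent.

Gordon growth model: P₀ = D₁/(r − g). D₁ = 0.87 × (1 + 0.0351) = 0.9005.
P₀ = 0.9005 / (0.119 − 0.0351) = 0.9005 / 0.0839 = 10.7335

$10.73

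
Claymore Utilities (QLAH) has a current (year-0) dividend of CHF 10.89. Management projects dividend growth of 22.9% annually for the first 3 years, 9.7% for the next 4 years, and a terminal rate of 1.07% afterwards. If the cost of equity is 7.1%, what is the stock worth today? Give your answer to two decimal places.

CHF 416.80

Three-stage DDM. Project D₁…D_7; terminal Gordon value at t=7 with g = 0.0107; discount at r = 0.071.
D_1 = 13.3838
D_2 = 16.4487
D_3 = 20.2155
D_4 = 22.1764
D_5 = 24.3275
D_6 = 26.6872
D_7 = 29.2759
TV_7 = 29.5891/(0.071−0.0107) = 490.6988
P₀ = Σ Dₜ/(1+r)ᵗ + TV_7/(1+r)^7 = 416.7988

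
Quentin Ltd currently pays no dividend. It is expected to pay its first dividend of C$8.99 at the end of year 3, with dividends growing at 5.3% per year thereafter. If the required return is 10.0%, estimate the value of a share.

Deferred-dividend DDM. At t=2 the remaining stream is a growing perpetuity with first payment D_3 = 8.99.
V_2 = D_3/(r−g) = 8.99/(0.1−0.053) = 191.2766
P₀ = V_2/(1+r)^2 = 191.2766/(1+0.1)^2 = 158.0798

C$158.08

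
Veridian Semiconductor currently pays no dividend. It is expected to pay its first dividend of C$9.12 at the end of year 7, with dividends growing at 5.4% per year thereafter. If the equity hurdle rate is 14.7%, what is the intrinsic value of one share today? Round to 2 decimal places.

Deferred-dividend DDM. At t=6 the remaining stream is a growing perpetuity with first payment D_7 = 9.12.
V_6 = D_7/(r−g) = 9.12/(0.147−0.054) = 98.0645
P₀ = V_6/(1+r)^6 = 98.0645/(1+0.147)^6 = 43.0657

C$43.07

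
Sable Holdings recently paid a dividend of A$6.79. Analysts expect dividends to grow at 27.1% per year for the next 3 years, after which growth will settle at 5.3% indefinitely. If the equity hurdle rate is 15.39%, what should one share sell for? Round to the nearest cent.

A$119.49

Two-stage DDM. Project D₁…D_3 at 0.271, terminal growth 0.053, discount at r = 0.1539.
D_1 = 8.6301
D_2 = 10.9688
D_3 = 13.9414
Terminal value at t=3: TV = D_4/(r−g) = 14.6803/(0.1539−0.053) = 145.4935
P₀ = 8.6301/(1+0.1539)^1 + 10.9688/(1+0.1539)^2 + 13.9414/(1+0.1539)^3 + 145.4935/(1+0.1539)^3 = 119.4888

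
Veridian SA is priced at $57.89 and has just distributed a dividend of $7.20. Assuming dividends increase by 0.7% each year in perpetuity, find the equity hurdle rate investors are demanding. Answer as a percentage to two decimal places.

13.22%

Rearranging the constant-growth DDM: r = D₁/P₀ + g.
D₁ = 7.20 × (1 + 0.007) = 7.2504.
r = 7.2504 / 57.89 + 0.007 = 0.12524 + 0.007 = 0.13224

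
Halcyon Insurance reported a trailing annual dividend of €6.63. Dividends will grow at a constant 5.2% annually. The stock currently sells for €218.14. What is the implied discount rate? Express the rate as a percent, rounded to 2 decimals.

Rearranging the constant-growth DDM: r = D₁/P₀ + g.
D₁ = 6.63 × (1 + 0.052) = 6.9748.
r = 6.9748 / 218.14 + 0.052 = 0.03197 + 0.052 = 0.08397

8.40%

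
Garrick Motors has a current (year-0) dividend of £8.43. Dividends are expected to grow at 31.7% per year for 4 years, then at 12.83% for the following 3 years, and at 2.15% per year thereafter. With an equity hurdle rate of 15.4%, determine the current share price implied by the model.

Three-stage DDM. Project D₁…D_7; terminal Gordon value at t=7 with g = 0.0215; discount at r = 0.154.
D_1 = 11.1023
D_2 = 14.6217
D_3 = 19.2568
D_4 = 25.3613
D_5 = 28.6151
D_6 = 32.2864
D_7 = 36.4288
TV_7 = 37.2120/(0.154−0.0215) = 280.8452
P₀ = Σ Dₜ/(1+r)ᵗ + TV_7/(1+r)^7 = 191.4945

£191.49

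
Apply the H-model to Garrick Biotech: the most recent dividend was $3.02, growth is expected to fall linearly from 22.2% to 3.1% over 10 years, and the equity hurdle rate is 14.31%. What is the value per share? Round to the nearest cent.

H-model: P₀ = D₀[(1+g_L) + H(g_S−g_L)]/(r−g_L), with H = 10/2 = 5.
P₀ = 3.02 × [(1+0.031) + 5×(0.222−0.031)] / (0.1431−0.031)
   = 3.02 × 1.9860 / 0.1121 = 53.5033

$53.50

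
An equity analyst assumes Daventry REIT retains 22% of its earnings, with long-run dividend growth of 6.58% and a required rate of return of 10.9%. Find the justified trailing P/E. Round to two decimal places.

19.24

Payout ratio b = 1 − 0.22 = 0.78.
Justified trailing P/E = b(1+g)/(r−g) = 0.78×(1+0.0658)/(0.109−0.0658) = 19.2436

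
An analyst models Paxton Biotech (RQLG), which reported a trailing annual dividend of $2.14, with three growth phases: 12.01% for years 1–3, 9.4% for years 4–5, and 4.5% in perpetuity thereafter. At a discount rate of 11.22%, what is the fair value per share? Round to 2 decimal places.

Three-stage DDM. Project D₁…D_5; terminal Gordon value at t=5 with g = 0.045; discount at r = 0.1122.
D_1 = 2.3970
D_2 = 2.6849
D_3 = 3.0074
D_4 = 3.2900
D_5 = 3.5993
TV_5 = 3.7613/(0.1122−0.045) = 55.9714
P₀ = Σ Dₜ/(1+r)ᵗ + TV_5/(1+r)^5 = 43.6658

$43.67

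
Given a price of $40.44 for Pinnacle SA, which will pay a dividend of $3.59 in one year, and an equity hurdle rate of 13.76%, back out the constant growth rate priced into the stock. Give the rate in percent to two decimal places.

4.88%

From P₀ = D₁/(r − g), the implied growth is g = r − D₁/P₀.
g = 0.1376 − 3.59/40.44 = 0.1376 − 0.08877 = 0.04883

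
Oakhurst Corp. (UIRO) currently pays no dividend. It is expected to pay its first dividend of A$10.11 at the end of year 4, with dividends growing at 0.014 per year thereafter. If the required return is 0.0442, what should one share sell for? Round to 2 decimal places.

A$294.03

Deferred-dividend DDM. At t=3 the remaining stream is a growing perpetuity with first payment D_4 = 10.11.
V_3 = D_4/(r−g) = 10.11/(0.0442−0.014) = 334.7682
P₀ = V_3/(1+r)^3 = 334.7682/(1+0.0442)^3 = 294.0310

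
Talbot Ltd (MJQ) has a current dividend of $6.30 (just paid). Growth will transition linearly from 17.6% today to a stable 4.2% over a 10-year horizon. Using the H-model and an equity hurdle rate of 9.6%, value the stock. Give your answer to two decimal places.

$199.73

H-model: P₀ = D₀[(1+g_L) + H(g_S−g_L)]/(r−g_L), with H = 10/2 = 5.
P₀ = 6.30 × [(1+0.042) + 5×(0.176−0.042)] / (0.096−0.042)
   = 6.30 × 1.7120 / 0.054 = 199.7333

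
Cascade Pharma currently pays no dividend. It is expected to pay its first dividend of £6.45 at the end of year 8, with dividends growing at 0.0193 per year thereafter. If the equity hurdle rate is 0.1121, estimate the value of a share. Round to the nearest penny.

£33.04

Deferred-dividend DDM. At t=7 the remaining stream is a growing perpetuity with first payment D_8 = 6.45.
V_7 = D_8/(r−g) = 6.45/(0.1121−0.0193) = 69.5043
P₀ = V_7/(1+r)^7 = 69.5043/(1+0.1121)^7 = 33.0373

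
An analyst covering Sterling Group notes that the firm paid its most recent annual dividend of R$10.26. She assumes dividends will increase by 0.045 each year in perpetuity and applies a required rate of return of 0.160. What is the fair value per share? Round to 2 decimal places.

Gordon growth model: P₀ = D₁/(r − g). D₁ = 10.26 × (1 + 0.045) = 10.7217.
P₀ = 10.7217 / (0.16 − 0.045) = 10.7217 / 0.115 = 93.2322

R$93.23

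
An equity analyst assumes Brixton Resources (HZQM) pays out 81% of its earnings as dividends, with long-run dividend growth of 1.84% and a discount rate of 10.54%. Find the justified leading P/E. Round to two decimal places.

Justified leading P/E = b/(r−g) = 0.81/(0.1054−0.0184) = 9.3103

9.31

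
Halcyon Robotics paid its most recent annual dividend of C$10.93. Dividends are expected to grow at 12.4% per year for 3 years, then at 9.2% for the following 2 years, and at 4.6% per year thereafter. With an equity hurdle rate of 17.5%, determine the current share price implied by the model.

Three-stage DDM. Project D₁…D_5; terminal Gordon value at t=5 with g = 0.046; discount at r = 0.175.
D_1 = 12.2853
D_2 = 13.8087
D_3 = 15.5210
D_4 = 16.9489
D_5 = 18.5082
TV_5 = 19.3596/(0.175−0.046) = 150.0743
P₀ = Σ Dₜ/(1+r)ᵗ + TV_5/(1+r)^5 = 114.1871

C$114.19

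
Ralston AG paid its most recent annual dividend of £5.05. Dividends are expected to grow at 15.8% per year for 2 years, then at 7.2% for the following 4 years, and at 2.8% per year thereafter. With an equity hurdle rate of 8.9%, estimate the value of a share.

£123.41

Three-stage DDM. Project D₁…D_6; terminal Gordon value at t=6 with g = 0.028; discount at r = 0.089.
D_1 = 5.8479
D_2 = 6.7719
D_3 = 7.2594
D_4 = 7.7821
D_5 = 8.3424
D_6 = 8.9431
TV_6 = 9.1935/(0.089−0.028) = 150.7131
P₀ = Σ Dₜ/(1+r)ᵗ + TV_6/(1+r)^6 = 123.4050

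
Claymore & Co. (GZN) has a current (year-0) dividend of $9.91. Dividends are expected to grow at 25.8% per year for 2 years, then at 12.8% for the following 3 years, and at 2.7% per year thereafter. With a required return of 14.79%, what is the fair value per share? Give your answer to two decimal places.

Three-stage DDM. Project D₁…D_5; terminal Gordon value at t=5 with g = 0.027; discount at r = 0.1479.
D_1 = 12.4668
D_2 = 15.6832
D_3 = 17.6907
D_4 = 19.9551
D_5 = 22.5093
TV_5 = 23.1171/(0.1479−0.027) = 191.2081
P₀ = Σ Dₜ/(1+r)ᵗ + TV_5/(1+r)^5 = 153.1825

$153.18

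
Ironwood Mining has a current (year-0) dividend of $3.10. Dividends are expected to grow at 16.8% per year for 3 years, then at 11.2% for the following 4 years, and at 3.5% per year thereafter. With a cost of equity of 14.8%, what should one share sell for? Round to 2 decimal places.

$48.02

Three-stage DDM. Project D₁…D_7; terminal Gordon value at t=7 with g = 0.035; discount at r = 0.148.
D_1 = 3.6208
D_2 = 4.2291
D_3 = 4.9396
D_4 = 5.4928
D_5 = 6.1080
D_6 = 6.7921
D_7 = 7.5528
TV_7 = 7.8172/(0.148−0.035) = 69.1785
P₀ = Σ Dₜ/(1+r)ᵗ + TV_7/(1+r)^7 = 48.0206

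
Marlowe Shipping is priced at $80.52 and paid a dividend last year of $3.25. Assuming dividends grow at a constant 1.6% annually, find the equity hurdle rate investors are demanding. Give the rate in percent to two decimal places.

5.70%

Rearranging the constant-growth DDM: r = D₁/P₀ + g.
D₁ = 3.25 × (1 + 0.016) = 3.3020.
r = 3.3020 / 80.52 + 0.016 = 0.04101 + 0.016 = 0.05701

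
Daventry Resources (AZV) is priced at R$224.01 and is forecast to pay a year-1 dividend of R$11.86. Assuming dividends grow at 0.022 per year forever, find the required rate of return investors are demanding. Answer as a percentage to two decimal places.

Rearranging the constant-growth DDM: r = D₁/P₀ + g.
r = 11.8600 / 224.01 + 0.022 = 0.05294 + 0.022 = 0.07494

7.49%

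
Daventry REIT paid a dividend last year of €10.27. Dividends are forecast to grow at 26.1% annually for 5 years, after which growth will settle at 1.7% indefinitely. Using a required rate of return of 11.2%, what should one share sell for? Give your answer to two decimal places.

€282.24

Two-stage DDM. Project D₁…D_5 at 0.261, terminal growth 0.017, discount at r = 0.112.
D_1 = 12.9505
D_2 = 16.3305
D_3 = 20.5928
D_4 = 25.9675
D_5 = 32.7451
Terminal value at t=5: TV = D_6/(r−g) = 33.3017/(0.112−0.017) = 350.5446
P₀ = 12.9505/(1+0.112)^1 + 16.3305/(1+0.112)^2 + 20.5928/(1+0.112)^3 + 25.9675/(1+0.112)^4 + 32.7451/(1+0.112)^5 + 350.5446/(1+0.112)^5 = 282.2373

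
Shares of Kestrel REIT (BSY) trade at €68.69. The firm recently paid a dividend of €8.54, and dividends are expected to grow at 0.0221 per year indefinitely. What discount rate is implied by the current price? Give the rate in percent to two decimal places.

14.92%

Rearranging the constant-growth DDM: r = D₁/P₀ + g.
D₁ = 8.54 × (1 + 0.0221) = 8.7287.
r = 8.7287 / 68.69 + 0.0221 = 0.12707 + 0.0221 = 0.14917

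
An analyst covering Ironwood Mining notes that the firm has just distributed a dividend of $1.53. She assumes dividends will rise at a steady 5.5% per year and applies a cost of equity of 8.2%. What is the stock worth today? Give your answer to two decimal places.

$59.78

Gordon growth model: P₀ = D₁/(r − g). D₁ = 1.53 × (1 + 0.055) = 1.6141.
P₀ = 1.6141 / (0.082 − 0.055) = 1.6141 / 0.027 = 59.7833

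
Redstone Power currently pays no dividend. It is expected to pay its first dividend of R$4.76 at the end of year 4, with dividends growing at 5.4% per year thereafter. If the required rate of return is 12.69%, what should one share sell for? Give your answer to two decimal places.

R$45.63

Deferred-dividend DDM. At t=3 the remaining stream is a growing perpetuity with first payment D_4 = 4.76.
V_3 = D_4/(r−g) = 4.76/(0.1269−0.054) = 65.2949
P₀ = V_3/(1+r)^3 = 65.2949/(1+0.1269)^3 = 45.6271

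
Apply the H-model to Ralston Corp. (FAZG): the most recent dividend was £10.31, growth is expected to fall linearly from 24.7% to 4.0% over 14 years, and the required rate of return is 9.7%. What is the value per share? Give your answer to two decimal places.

H-model: P₀ = D₀[(1+g_L) + H(g_S−g_L)]/(r−g_L), with H = 14/2 = 7.
P₀ = 10.31 × [(1+0.04) + 7×(0.247−0.04)] / (0.097−0.04)
   = 10.31 × 2.4890 / 0.057 = 450.2033

£450.20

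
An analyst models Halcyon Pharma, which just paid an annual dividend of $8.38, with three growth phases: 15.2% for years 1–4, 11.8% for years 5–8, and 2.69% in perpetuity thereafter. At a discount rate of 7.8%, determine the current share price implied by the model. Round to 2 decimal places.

$341.69

Three-stage DDM. Project D₁…D_8; terminal Gordon value at t=8 with g = 0.0269; discount at r = 0.078.
D_1 = 9.6538
D_2 = 11.1211
D_3 = 12.8115
D_4 = 14.7589
D_5 = 16.5004
D_6 = 18.4475
D_7 = 20.6243
D_8 = 23.0580
TV_8 = 23.6782/(0.078−0.0269) = 463.3705
P₀ = Σ Dₜ/(1+r)ᵗ + TV_8/(1+r)^8 = 341.6901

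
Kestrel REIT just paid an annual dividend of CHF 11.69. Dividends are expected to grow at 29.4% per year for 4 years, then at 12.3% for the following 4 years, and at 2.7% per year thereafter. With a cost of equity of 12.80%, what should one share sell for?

Three-stage DDM. Project D₁…D_8; terminal Gordon value at t=8 with g = 0.027; discount at r = 0.128.
D_1 = 15.1269
D_2 = 19.5742
D_3 = 25.3290
D_4 = 32.7757
D_5 = 36.8071
D_6 = 41.3344
D_7 = 46.4185
D_8 = 52.1279
TV_8 = 53.5354/(0.128−0.027) = 530.0535
P₀ = Σ Dₜ/(1+r)ᵗ + TV_8/(1+r)^8 = 349.0036

CHF 349.00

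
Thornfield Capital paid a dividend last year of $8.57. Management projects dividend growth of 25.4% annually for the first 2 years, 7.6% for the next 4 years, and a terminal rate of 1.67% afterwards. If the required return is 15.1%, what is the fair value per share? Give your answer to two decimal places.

Three-stage DDM. Project D₁…D_6; terminal Gordon value at t=6 with g = 0.0167; discount at r = 0.151.
D_1 = 10.7468
D_2 = 13.4765
D_3 = 14.5007
D_4 = 15.6027
D_5 = 16.7885
D_6 = 18.0645
TV_6 = 18.3661/(0.151−0.0167) = 136.7546
P₀ = Σ Dₜ/(1+r)ᵗ + TV_6/(1+r)^6 = 112.8039

$112.80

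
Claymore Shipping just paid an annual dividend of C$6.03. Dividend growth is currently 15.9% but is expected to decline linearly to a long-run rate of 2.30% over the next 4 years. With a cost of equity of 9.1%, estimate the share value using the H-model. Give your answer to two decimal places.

H-model: P₀ = D₀[(1+g_L) + H(g_S−g_L)]/(r−g_L), with H = 4/2 = 2.
P₀ = 6.03 × [(1+0.023) + 2×(0.159−0.023)] / (0.091−0.023)
   = 6.03 × 1.2950 / 0.068 = 114.8360

C$114.84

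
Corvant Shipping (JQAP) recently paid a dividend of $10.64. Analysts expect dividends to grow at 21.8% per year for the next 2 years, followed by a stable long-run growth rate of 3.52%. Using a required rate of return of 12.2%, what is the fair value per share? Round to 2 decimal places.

Two-stage DDM. Project D₁…D_2 at 0.218, terminal growth 0.0352, discount at r = 0.122.
D_1 = 12.9595
D_2 = 15.7847
Terminal value at t=2: TV = D_3/(r−g) = 16.3403/(0.122−0.0352) = 188.2525
P₀ = 12.9595/(1+0.122)^1 + 15.7847/(1+0.122)^2 + 188.2525/(1+0.122)^2 = 173.6282

$173.63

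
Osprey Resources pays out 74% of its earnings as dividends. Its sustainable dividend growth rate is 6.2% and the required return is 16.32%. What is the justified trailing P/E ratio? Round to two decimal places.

7.77

Justified trailing P/E = b(1+g)/(r−g) = 0.74×(1+0.062)/(0.1632−0.062) = 7.7656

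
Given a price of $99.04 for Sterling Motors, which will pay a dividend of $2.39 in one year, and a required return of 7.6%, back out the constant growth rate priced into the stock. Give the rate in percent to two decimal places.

From P₀ = D₁/(r − g), the implied growth is g = r − D₁/P₀.
g = 0.076 − 2.39/99.04 = 0.076 − 0.02413 = 0.05187

5.19%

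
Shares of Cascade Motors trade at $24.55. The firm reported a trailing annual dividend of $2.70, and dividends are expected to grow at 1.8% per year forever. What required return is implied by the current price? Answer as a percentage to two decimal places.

13.00%

Rearranging the constant-growth DDM: r = D₁/P₀ + g.
D₁ = 2.70 × (1 + 0.018) = 2.7486.
r = 2.7486 / 24.55 + 0.018 = 0.11196 + 0.018 = 0.12996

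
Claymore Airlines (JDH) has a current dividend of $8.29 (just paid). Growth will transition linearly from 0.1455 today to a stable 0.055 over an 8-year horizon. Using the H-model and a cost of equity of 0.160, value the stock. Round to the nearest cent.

H-model: P₀ = D₀[(1+g_L) + H(g_S−g_L)]/(r−g_L), with H = 8/2 = 4.
P₀ = 8.29 × [(1+0.055) + 4×(0.1455−0.055)] / (0.16−0.055)
   = 8.29 × 1.4170 / 0.105 = 111.8755

$111.88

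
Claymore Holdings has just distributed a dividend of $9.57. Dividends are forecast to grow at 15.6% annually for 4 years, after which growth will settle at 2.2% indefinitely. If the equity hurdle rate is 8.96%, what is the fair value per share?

Two-stage DDM. Project D₁…D_4 at 0.156, terminal growth 0.022, discount at r = 0.0896.
D_1 = 11.0629
D_2 = 12.7887
D_3 = 14.7838
D_4 = 17.0900
Terminal value at t=4: TV = D_5/(r−g) = 17.4660/(0.0896−0.022) = 258.3732
P₀ = 11.0629/(1+0.0896)^1 + 12.7887/(1+0.0896)^2 + 14.7838/(1+0.0896)^3 + 17.0900/(1+0.0896)^4 + 258.3732/(1+0.0896)^4 = 227.7853

$227.79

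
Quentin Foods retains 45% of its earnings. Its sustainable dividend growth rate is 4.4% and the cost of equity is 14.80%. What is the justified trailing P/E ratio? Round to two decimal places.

5.52

Payout ratio b = 1 − 0.45 = 0.55.
Justified trailing P/E = b(1+g)/(r−g) = 0.55×(1+0.044)/(0.148−0.044) = 5.5212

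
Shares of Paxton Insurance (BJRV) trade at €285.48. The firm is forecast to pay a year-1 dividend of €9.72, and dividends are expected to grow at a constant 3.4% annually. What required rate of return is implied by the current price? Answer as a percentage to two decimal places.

6.80%

Rearranging the constant-growth DDM: r = D₁/P₀ + g.
r = 9.7200 / 285.48 + 0.034 = 0.03405 + 0.034 = 0.06805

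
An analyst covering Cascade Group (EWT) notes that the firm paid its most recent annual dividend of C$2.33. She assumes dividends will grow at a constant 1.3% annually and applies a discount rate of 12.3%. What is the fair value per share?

Gordon growth model: P₀ = D₁/(r − g). D₁ = 2.33 × (1 + 0.013) = 2.3603.
P₀ = 2.3603 / (0.123 − 0.013) = 2.3603 / 0.11 = 21.4572

C$21.46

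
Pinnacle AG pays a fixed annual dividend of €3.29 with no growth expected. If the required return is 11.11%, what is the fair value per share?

€29.61

Zero-growth DDM (perpetuity): P₀ = D/r = 3.29 / 0.1111 = 29.6130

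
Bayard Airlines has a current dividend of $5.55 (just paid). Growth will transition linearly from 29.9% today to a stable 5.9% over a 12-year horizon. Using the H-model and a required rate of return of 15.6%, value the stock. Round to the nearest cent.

H-model: P₀ = D₀[(1+g_L) + H(g_S−g_L)]/(r−g_L), with H = 12/2 = 6.
P₀ = 5.55 × [(1+0.059) + 6×(0.299−0.059)] / (0.156−0.059)
   = 5.55 × 2.4990 / 0.097 = 142.9840

$142.98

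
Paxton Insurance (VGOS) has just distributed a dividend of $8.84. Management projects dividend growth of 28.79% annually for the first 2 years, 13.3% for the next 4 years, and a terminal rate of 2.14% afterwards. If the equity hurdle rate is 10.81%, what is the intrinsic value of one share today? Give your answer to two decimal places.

Three-stage DDM. Project D₁…D_6; terminal Gordon value at t=6 with g = 0.0214; discount at r = 0.1081.
D_1 = 11.3850
D_2 = 14.6628
D_3 = 16.6129
D_4 = 18.8225
D_5 = 21.3258
D_6 = 24.1622
TV_6 = 24.6793/(0.1081−0.0214) = 284.6512
P₀ = Σ Dₜ/(1+r)ᵗ + TV_6/(1+r)^6 = 226.4847

$226.48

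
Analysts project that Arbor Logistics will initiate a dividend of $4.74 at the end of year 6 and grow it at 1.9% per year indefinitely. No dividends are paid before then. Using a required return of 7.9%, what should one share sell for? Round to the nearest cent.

$54.02

Deferred-dividend DDM. At t=5 the remaining stream is a growing perpetuity with first payment D_6 = 4.74.
V_5 = D_6/(r−g) = 4.74/(0.079−0.019) = 79.0000
P₀ = V_5/(1+r)^5 = 79.0000/(1+0.079)^5 = 54.0157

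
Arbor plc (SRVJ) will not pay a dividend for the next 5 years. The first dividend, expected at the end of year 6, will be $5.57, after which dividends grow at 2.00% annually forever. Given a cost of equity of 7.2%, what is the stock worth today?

Deferred-dividend DDM. At t=5 the remaining stream is a growing perpetuity with first payment D_6 = 5.57.
V_5 = D_6/(r−g) = 5.57/(0.072−0.02) = 107.1154
P₀ = V_5/(1+r)^5 = 107.1154/(1+0.072)^5 = 75.6620

$75.66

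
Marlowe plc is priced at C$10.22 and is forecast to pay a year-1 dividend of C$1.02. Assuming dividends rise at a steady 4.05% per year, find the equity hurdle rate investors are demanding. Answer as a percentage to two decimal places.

Rearranging the constant-growth DDM: r = D₁/P₀ + g.
r = 1.0200 / 10.22 + 0.0405 = 0.09980 + 0.0405 = 0.14030

14.03%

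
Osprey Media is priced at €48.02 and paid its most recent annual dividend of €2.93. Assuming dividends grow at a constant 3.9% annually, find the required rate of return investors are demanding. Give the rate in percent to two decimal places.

Rearranging the constant-growth DDM: r = D₁/P₀ + g.
D₁ = 2.93 × (1 + 0.039) = 3.0443.
r = 3.0443 / 48.02 + 0.039 = 0.06340 + 0.039 = 0.10240

10.24%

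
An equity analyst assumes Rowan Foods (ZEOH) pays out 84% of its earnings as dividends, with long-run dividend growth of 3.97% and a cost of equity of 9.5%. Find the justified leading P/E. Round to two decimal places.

Justified leading P/E = b/(r−g) = 0.84/(0.095−0.0397) = 15.1899

15.19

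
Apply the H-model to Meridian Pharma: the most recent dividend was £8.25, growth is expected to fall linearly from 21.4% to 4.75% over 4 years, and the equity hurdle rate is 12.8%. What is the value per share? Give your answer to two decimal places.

£141.48

H-model: P₀ = D₀[(1+g_L) + H(g_S−g_L)]/(r−g_L), with H = 4/2 = 2.
P₀ = 8.25 × [(1+0.0475) + 2×(0.214−0.0475)] / (0.128−0.0475)
   = 8.25 × 1.3805 / 0.0805 = 141.4798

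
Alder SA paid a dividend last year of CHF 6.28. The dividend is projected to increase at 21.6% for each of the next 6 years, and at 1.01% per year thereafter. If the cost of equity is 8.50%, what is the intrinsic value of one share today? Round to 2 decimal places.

Two-stage DDM. Project D₁…D_6 at 0.216, terminal growth 0.0101, discount at r = 0.085.
D_1 = 7.6365
D_2 = 9.2860
D_3 = 11.2917
D_4 = 13.7307
D_5 = 16.6966
D_6 = 20.3030
Terminal value at t=6: TV = D_7/(r−g) = 20.5081/(0.085−0.0101) = 273.8064
P₀ = 7.6365/(1+0.085)^1 + 9.2860/(1+0.085)^2 + 11.2917/(1+0.085)^3 + 13.7307/(1+0.085)^4 + 16.6966/(1+0.085)^5 + 20.3030/(1+0.085)^6 + 273.8064/(1+0.085)^6 = 225.0513

CHF 225.05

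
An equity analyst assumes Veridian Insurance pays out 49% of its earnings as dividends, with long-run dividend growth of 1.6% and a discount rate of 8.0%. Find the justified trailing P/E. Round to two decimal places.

7.78

Justified trailing P/E = b(1+g)/(r−g) = 0.49×(1+0.016)/(0.08−0.016) = 7.7787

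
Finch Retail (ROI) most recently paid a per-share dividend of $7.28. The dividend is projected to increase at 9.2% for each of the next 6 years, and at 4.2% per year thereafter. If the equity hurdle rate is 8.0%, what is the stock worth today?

$258.72

Two-stage DDM. Project D₁…D_6 at 0.092, terminal growth 0.042, discount at r = 0.08.
D_1 = 7.9498
D_2 = 8.6811
D_3 = 9.4798
D_4 = 10.3519
D_5 = 11.3043
D_6 = 12.3443
Terminal value at t=6: TV = D_7/(r−g) = 12.8628/(0.08−0.042) = 338.4943
P₀ = 7.9498/(1+0.08)^1 + 8.6811/(1+0.08)^2 + 9.4798/(1+0.08)^3 + 10.3519/(1+0.08)^4 + 11.3043/(1+0.08)^5 + 12.3443/(1+0.08)^6 + 338.4943/(1+0.08)^6 = 258.7193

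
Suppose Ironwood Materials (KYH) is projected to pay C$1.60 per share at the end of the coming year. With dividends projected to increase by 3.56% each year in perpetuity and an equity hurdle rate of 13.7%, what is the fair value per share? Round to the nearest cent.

Gordon growth model: P₀ = D₁/(r − g), with D₁ = 1.60 given directly.
P₀ = 1.6000 / (0.137 − 0.0356) = 1.6000 / 0.1014 = 15.7791

C$15.78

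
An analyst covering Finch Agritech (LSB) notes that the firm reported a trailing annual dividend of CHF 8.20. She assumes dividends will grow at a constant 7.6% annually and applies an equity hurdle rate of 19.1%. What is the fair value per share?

CHF 76.72

Gordon growth model: P₀ = D₁/(r − g). D₁ = 8.20 × (1 + 0.076) = 8.8232.
P₀ = 8.8232 / (0.191 − 0.076) = 8.8232 / 0.115 = 76.7235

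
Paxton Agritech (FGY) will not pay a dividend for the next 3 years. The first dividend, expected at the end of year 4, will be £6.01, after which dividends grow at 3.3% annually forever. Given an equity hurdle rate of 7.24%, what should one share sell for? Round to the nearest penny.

Deferred-dividend DDM. At t=3 the remaining stream is a growing perpetuity with first payment D_4 = 6.01.
V_3 = D_4/(r−g) = 6.01/(0.0724−0.033) = 152.5381
P₀ = V_3/(1+r)^3 = 152.5381/(1+0.0724)^3 = 123.6824

£123.68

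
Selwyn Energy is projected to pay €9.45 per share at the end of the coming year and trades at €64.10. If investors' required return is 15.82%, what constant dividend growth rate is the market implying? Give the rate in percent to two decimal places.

1.08%

From P₀ = D₁/(r − g), the implied growth is g = r − D₁/P₀.
g = 0.1582 − 9.45/64.10 = 0.1582 − 0.14743 = 0.01077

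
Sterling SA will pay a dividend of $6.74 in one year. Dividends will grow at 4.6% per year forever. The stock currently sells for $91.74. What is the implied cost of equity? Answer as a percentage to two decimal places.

11.95%

Rearranging the constant-growth DDM: r = D₁/P₀ + g.
r = 6.7400 / 91.74 + 0.046 = 0.07347 + 0.046 = 0.11947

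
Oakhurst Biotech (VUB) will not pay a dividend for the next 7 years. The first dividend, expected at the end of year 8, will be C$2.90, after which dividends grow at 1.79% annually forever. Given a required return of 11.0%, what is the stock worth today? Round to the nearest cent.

Deferred-dividend DDM. At t=7 the remaining stream is a growing perpetuity with first payment D_8 = 2.90.
V_7 = D_8/(r−g) = 2.90/(0.11−0.0179) = 31.4875
P₀ = V_7/(1+r)^7 = 31.4875/(1+0.11)^7 = 15.1662

C$15.17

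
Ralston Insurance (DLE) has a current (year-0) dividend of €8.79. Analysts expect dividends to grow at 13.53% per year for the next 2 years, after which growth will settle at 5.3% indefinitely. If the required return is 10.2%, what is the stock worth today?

Two-stage DDM. Project D₁…D_2 at 0.1353, terminal growth 0.053, discount at r = 0.102.
D_1 = 9.9793
D_2 = 11.3295
Terminal value at t=2: TV = D_3/(r−g) = 11.9299/(0.102−0.053) = 243.4683
P₀ = 9.9793/(1+0.102)^1 + 11.3295/(1+0.102)^2 + 243.4683/(1+0.102)^2 = 218.8687

€218.87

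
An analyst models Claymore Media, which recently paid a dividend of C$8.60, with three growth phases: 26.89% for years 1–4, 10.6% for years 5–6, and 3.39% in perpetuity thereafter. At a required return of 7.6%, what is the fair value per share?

C$519.07

Three-stage DDM. Project D₁…D_6; terminal Gordon value at t=6 with g = 0.0339; discount at r = 0.076.
D_1 = 10.9125
D_2 = 13.8469
D_3 = 17.5704
D_4 = 22.2950
D_5 = 24.6583
D_6 = 27.2721
TV_6 = 28.1966/(0.076−0.0339) = 669.7531
P₀ = Σ Dₜ/(1+r)ᵗ + TV_6/(1+r)^6 = 519.0675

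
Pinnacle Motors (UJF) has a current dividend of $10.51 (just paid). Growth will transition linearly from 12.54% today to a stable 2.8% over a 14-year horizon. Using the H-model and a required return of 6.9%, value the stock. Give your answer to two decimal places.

$438.29

H-model: P₀ = D₀[(1+g_L) + H(g_S−g_L)]/(r−g_L), with H = 14/2 = 7.
P₀ = 10.51 × [(1+0.028) + 7×(0.1254−0.028)] / (0.069−0.028)
   = 10.51 × 1.7098 / 0.041 = 438.2926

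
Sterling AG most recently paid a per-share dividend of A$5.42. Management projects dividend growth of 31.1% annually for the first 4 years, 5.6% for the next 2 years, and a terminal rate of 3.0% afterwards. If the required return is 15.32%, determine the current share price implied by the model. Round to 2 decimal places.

Three-stage DDM. Project D₁…D_6; terminal Gordon value at t=6 with g = 0.03; discount at r = 0.1532.
D_1 = 7.1056
D_2 = 9.3155
D_3 = 12.2126
D_4 = 16.0107
D_5 = 16.9073
D_6 = 17.8541
TV_6 = 18.3897/(0.1532−0.03) = 149.2672
P₀ = Σ Dₜ/(1+r)ᵗ + TV_6/(1+r)^6 = 109.5292

A$109.53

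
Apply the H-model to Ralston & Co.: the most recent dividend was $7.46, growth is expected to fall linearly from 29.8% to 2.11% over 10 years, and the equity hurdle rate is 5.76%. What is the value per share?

H-model: P₀ = D₀[(1+g_L) + H(g_S−g_L)]/(r−g_L), with H = 10/2 = 5.
P₀ = 7.46 × [(1+0.0211) + 5×(0.298−0.0211)] / (0.0576−0.0211)
   = 7.46 × 2.4056 / 0.0365 = 491.6651

$491.67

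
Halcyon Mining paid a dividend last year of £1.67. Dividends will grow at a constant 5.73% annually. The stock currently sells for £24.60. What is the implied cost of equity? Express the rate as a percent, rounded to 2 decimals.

12.91%

Rearranging the constant-growth DDM: r = D₁/P₀ + g.
D₁ = 1.67 × (1 + 0.0573) = 1.7657.
r = 1.7657 / 24.60 + 0.0573 = 0.07178 + 0.0573 = 0.12908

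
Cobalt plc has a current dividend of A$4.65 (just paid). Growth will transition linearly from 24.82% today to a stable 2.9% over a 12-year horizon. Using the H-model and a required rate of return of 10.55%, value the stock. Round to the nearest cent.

A$142.49

H-model: P₀ = D₀[(1+g_L) + H(g_S−g_L)]/(r−g_L), with H = 12/2 = 6.
P₀ = 4.65 × [(1+0.029) + 6×(0.2482−0.029)] / (0.1055−0.029)
   = 4.65 × 2.3442 / 0.0765 = 142.4906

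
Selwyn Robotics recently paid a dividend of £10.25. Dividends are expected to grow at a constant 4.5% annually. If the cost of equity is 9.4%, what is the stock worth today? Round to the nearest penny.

£218.60

Gordon growth model: P₀ = D₁/(r − g). D₁ = 10.25 × (1 + 0.045) = 10.7112.
P₀ = 10.7112 / (0.094 − 0.045) = 10.7112 / 0.049 = 218.5969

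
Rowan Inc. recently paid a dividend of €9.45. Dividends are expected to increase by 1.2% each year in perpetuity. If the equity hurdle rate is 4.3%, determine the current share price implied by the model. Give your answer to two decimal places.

Gordon growth model: P₀ = D₁/(r − g). D₁ = 9.45 × (1 + 0.012) = 9.5634.
P₀ = 9.5634 / (0.043 − 0.012) = 9.5634 / 0.031 = 308.4968

€308.50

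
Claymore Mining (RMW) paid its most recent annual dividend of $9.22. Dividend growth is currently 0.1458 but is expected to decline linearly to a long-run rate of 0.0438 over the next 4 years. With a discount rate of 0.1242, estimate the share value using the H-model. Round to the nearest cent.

H-model: P₀ = D₀[(1+g_L) + H(g_S−g_L)]/(r−g_L), with H = 4/2 = 2.
P₀ = 9.22 × [(1+0.0438) + 2×(0.1458−0.0438)] / (0.1242−0.0438)
   = 9.22 × 1.2478 / 0.0804 = 143.0935

$143.09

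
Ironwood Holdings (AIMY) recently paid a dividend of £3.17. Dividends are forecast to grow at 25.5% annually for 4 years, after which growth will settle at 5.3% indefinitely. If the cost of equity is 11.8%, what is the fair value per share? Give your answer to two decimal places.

Two-stage DDM. Project D₁…D_4 at 0.255, terminal growth 0.053, discount at r = 0.118.
D_1 = 3.9783
D_2 = 4.9928
D_3 = 6.2660
D_4 = 7.8638
Terminal value at t=4: TV = D_5/(r−g) = 8.2806/(0.118−0.053) = 127.3941
P₀ = 3.9783/(1+0.118)^1 + 4.9928/(1+0.118)^2 + 6.2660/(1+0.118)^3 + 7.8638/(1+0.118)^4 + 127.3941/(1+0.118)^4 = 98.6125

£98.61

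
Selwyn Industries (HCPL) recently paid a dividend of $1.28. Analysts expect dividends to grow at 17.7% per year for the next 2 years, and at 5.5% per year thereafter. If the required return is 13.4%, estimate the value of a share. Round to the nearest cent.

$21.12

Two-stage DDM. Project D₁…D_2 at 0.177, terminal growth 0.055, discount at r = 0.134.
D_1 = 1.5066
D_2 = 1.7732
Terminal value at t=2: TV = D_3/(r−g) = 1.8707/(0.134−0.055) = 23.6804
P₀ = 1.5066/(1+0.134)^1 + 1.7732/(1+0.134)^2 + 23.6804/(1+0.134)^2 = 21.1220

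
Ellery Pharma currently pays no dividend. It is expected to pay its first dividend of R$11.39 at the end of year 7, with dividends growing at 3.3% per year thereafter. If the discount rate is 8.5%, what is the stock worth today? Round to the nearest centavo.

Deferred-dividend DDM. At t=6 the remaining stream is a growing perpetuity with first payment D_7 = 11.39.
V_6 = D_7/(r−g) = 11.39/(0.085−0.033) = 219.0385
P₀ = V_6/(1+r)^6 = 219.0385/(1+0.085)^6 = 134.2585

R$134.26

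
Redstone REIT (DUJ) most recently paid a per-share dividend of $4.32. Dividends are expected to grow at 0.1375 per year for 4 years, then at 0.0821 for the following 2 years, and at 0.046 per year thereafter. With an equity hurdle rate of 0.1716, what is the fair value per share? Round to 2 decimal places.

Three-stage DDM. Project D₁…D_6; terminal Gordon value at t=6 with g = 0.046; discount at r = 0.1716.
D_1 = 4.9140
D_2 = 5.5897
D_3 = 6.3583
D_4 = 7.2325
D_5 = 7.8263
D_6 = 8.4688
TV_6 = 8.8584/(0.1716−0.046) = 70.5288
P₀ = Σ Dₜ/(1+r)ᵗ + TV_6/(1+r)^6 = 50.1489

$50.15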